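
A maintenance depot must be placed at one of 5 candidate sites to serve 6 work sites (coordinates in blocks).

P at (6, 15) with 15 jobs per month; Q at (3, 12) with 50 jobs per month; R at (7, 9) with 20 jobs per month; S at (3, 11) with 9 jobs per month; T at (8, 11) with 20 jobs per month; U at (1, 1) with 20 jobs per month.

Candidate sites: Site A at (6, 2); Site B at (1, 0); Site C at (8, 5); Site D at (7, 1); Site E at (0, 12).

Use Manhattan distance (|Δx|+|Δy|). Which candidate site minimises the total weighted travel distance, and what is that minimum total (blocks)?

Total weighted distance at each candidate:
  Site A (6, 2): total = 1453
  Site B (1, 0): total = 1797
  Site C (8, 5): total = 1319
  Site D (7, 1): total = 1601
  Site E (0, 12): total = 941
Minimum is at Site E with total 941 blocks.

Site E, total 941 blocks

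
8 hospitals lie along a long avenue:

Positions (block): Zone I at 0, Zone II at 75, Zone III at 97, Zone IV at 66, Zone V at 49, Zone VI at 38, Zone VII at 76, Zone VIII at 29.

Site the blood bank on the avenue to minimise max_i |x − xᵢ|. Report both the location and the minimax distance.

The 1-center on a line is the midpoint of the two extreme points: leftmost at 0, rightmost at 97.
Optimal location = (0 + 97)/2 = 48.5; maximum distance = (97 − 0)/2 = 48.5.

location 48.5, max distance 48.5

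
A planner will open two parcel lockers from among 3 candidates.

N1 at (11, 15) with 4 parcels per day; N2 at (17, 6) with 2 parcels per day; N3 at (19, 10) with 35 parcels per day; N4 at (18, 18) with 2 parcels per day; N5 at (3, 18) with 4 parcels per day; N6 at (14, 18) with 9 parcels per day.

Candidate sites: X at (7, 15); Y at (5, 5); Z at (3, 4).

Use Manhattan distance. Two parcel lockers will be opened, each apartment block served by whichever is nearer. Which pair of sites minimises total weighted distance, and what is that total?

{X, Y}, total 783

Evaluate every pair (each demand assigned to the nearer of the two):
  {X, Y}: total = 783
  {X, Z}: total = 789
  {Y, Z}: total = 1061
Best pair: {X, Y} with total 783.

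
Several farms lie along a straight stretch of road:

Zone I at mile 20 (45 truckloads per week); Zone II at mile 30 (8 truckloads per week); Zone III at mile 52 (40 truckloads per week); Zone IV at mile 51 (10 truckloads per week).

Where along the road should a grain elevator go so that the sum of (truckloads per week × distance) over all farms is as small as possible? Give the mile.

For a sum of weighted absolute distances on a line, the optimum is the weighted median (not the mean). Total weight W = 103; half-weight = 51.5.
Sort by position and accumulate weight:
  mile 20 (Zone I, w=45) → cum 45
  mile 30 (Zone II, w=8) → cum 53  ≥ 51.5 → median here
  mile 51 (Zone IV, w=10) → cum 63
  mile 52 (Zone III, w=40) → cum 103
Optimal location: mile 30.

x = 30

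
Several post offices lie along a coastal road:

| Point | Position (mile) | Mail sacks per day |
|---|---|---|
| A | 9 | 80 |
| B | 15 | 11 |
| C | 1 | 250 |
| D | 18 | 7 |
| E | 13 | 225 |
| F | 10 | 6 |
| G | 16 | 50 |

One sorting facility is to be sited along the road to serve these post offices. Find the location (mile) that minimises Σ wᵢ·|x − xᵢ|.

For a sum of weighted absolute distances on a line, the optimum is the weighted median (not the mean). Total weight W = 629; half-weight = 314.5.
Sort by position and accumulate weight:
  mile 1 (C, w=250) → cum 250
  mile 9 (A, w=80) → cum 330  ≥ 314.5 → median here
  mile 10 (F, w=6) → cum 336
  mile 13 (E, w=225) → cum 561
  mile 15 (B, w=11) → cum 572
  mile 16 (G, w=50) → cum 622
  mile 18 (D, w=7) → cum 629
Optimal location: mile 9.

x = 9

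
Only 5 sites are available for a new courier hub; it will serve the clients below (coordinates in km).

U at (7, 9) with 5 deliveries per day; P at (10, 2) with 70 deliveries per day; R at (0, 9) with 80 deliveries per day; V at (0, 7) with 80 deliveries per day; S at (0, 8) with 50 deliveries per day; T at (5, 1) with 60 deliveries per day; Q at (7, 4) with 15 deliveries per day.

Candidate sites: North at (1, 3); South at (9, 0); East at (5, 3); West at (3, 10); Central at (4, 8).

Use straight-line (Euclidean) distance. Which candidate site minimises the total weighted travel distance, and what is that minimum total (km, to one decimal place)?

Central, total 1968.7 km

Total weighted distance at each candidate:
  North (1, 3): total = 2107.3
  South (9, 0): total = 3049.5
  East (5, 3): total = 2032.7
  West (3, 10): total = 2198.7
  Central (4, 8): total = 1968.7
Minimum is at Central with total 1968.7 km.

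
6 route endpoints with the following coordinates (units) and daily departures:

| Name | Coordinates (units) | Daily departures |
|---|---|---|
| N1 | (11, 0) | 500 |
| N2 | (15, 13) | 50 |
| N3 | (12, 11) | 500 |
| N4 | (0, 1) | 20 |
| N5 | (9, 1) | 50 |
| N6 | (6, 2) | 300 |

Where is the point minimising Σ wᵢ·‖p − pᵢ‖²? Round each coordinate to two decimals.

The minimiser of Σwᵢ‖p−pᵢ‖² is the weighted centroid p* = (Σwᵢpᵢ)/(Σwᵢ).
Σwᵢ = 1420.
Σwᵢxᵢ = 500·11 + 50·15 + 500·12 + 20·0 + 50·9 + 300·6 = 14500.
Σwᵢyᵢ = 500·0 + 50·13 + 500·11 + 20·1 + 50·1 + 300·2 = 6820.
x* = 14500/1420 = 10.21, y* = 6820/1420 = 4.80.

(10.21, 4.80)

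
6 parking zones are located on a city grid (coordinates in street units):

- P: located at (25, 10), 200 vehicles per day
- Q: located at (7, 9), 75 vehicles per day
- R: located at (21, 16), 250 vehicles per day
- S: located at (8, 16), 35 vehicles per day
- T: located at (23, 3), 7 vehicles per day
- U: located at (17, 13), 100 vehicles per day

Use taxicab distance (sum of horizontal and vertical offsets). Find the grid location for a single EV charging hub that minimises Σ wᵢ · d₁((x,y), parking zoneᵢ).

(21, 13)

Manhattan distance separates: Σwᵢ(|x−xᵢ|+|y−yᵢ|) = Σwᵢ|x−xᵢ| + Σwᵢ|y−yᵢ|, so x and y are optimised independently as 1-D weighted medians.
Total weight W = 667; half = 333.5.
x-coordinate, sorted with cumulative weight:
  x=7 (Q, w=75) cum 75
  x=8 (S, w=35) cum 110
  x=17 (U, w=100) cum 210
  x=21 (R, w=250) cum 460  ← median
  x=23 (T, w=7) cum 467
  x=25 (P, w=200) cum 667
⇒ x* = 21
y-coordinate, sorted with cumulative weight:
  y=3 (T, w=7) cum 7
  y=9 (Q, w=75) cum 82
  y=10 (P, w=200) cum 282
  y=13 (U, w=100) cum 382  ← median
  y=16 (R, w=250) cum 632
  y=16 (S, w=35) cum 667
⇒ y* = 13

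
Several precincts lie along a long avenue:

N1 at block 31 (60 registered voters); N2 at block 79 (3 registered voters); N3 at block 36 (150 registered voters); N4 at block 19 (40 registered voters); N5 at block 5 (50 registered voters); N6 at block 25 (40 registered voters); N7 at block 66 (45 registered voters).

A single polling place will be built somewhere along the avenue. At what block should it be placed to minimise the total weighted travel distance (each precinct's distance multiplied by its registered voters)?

For a sum of weighted absolute distances on a line, the optimum is the weighted median (not the mean). Total weight W = 388; half-weight = 194.
Sort by position and accumulate weight:
  block 5 (N5, w=50) → cum 50
  block 19 (N4, w=40) → cum 90
  block 25 (N6, w=40) → cum 130
  block 31 (N1, w=60) → cum 190
  block 36 (N3, w=150) → cum 340  ≥ 194 → median here
  block 66 (N7, w=45) → cum 385
  block 79 (N2, w=3) → cum 388
Optimal location: block 36.

x = 36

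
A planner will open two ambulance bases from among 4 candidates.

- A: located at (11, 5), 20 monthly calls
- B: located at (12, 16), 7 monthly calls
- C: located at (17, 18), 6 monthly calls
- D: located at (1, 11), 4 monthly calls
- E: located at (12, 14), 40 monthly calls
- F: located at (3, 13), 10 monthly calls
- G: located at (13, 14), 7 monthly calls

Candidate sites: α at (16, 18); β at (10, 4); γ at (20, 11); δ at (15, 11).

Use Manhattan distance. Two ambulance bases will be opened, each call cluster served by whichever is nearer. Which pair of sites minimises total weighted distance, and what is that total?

{β, δ}, total 621

Evaluate every pair (each demand assigned to the nearer of the two):
  {β, δ}: total = 621
  {α, β}: total = 681
  {α, δ}: total = 719
  {γ, δ}: total = 781
  {β, γ}: total = 925
  {α, γ}: total = 973
Best pair: {β, δ} with total 621.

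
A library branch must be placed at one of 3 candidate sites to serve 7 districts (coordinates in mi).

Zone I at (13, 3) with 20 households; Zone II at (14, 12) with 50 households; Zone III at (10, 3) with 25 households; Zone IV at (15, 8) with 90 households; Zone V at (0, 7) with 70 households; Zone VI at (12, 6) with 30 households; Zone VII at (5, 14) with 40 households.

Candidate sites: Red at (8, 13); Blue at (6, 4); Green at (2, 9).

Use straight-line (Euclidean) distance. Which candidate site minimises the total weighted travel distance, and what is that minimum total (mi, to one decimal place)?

Total weighted distance at each candidate:
  Red (8, 13): total = 2625.3
  Blue (6, 4): total = 2757.9
  Green (2, 9): total = 3037.0
Minimum is at Red with total 2625.3 mi.

Red, total 2625.3 mi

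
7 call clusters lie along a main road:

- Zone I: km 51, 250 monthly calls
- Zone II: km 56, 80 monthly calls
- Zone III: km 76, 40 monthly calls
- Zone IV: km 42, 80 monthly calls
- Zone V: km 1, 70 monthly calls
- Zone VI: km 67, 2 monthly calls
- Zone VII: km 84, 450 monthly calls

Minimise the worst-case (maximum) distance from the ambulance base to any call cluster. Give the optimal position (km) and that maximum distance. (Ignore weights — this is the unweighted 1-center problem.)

location 42.5, max distance 41.5

The 1-center on a line is the midpoint of the two extreme points: leftmost at 1, rightmost at 84.
Optimal location = (1 + 84)/2 = 42.5; maximum distance = (84 − 1)/2 = 41.5.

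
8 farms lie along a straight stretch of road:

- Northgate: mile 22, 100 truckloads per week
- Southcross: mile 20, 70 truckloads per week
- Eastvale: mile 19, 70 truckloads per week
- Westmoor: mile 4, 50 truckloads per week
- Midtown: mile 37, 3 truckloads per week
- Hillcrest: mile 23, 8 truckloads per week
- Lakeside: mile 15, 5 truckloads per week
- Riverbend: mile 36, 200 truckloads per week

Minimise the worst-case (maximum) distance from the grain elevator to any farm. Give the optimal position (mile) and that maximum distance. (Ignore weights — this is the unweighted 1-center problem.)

location 20.5, max distance 16.5

The 1-center on a line is the midpoint of the two extreme points: leftmost at 4, rightmost at 37.
Optimal location = (4 + 37)/2 = 20.5; maximum distance = (37 − 4)/2 = 16.5.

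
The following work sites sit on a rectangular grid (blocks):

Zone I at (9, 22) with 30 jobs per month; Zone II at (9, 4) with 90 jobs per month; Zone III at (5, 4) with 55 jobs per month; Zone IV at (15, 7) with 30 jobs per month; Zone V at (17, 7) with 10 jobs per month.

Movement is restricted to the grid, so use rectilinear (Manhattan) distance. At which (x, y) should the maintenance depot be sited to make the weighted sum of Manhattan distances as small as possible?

Manhattan distance separates: Σwᵢ(|x−xᵢ|+|y−yᵢ|) = Σwᵢ|x−xᵢ| + Σwᵢ|y−yᵢ|, so x and y are optimised independently as 1-D weighted medians.
Total weight W = 215; half = 107.5.
x-coordinate, sorted with cumulative weight:
  x=5 (Zone III, w=55) cum 55
  x=9 (Zone I, w=30) cum 85
  x=9 (Zone II, w=90) cum 175  ← median
  x=15 (Zone IV, w=30) cum 205
  x=17 (Zone V, w=10) cum 215
⇒ x* = 9
y-coordinate, sorted with cumulative weight:
  y=4 (Zone II, w=90) cum 90
  y=4 (Zone III, w=55) cum 145  ← median
  y=7 (Zone IV, w=30) cum 175
  y=7 (Zone V, w=10) cum 185
  y=22 (Zone I, w=30) cum 215
⇒ y* = 4

(9, 4)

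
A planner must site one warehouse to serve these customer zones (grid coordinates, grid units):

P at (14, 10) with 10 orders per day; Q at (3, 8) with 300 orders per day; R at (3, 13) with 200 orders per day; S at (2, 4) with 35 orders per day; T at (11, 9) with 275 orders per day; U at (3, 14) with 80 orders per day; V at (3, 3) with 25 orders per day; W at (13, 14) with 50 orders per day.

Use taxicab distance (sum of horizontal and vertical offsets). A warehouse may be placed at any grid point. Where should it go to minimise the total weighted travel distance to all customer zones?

(3, 9)

Manhattan distance separates: Σwᵢ(|x−xᵢ|+|y−yᵢ|) = Σwᵢ|x−xᵢ| + Σwᵢ|y−yᵢ|, so x and y are optimised independently as 1-D weighted medians.
Total weight W = 975; half = 487.5.
x-coordinate, sorted with cumulative weight:
  x=2 (S, w=35) cum 35
  x=3 (Q, w=300) cum 335
  x=3 (R, w=200) cum 535  ← median
  x=3 (U, w=80) cum 615
  x=3 (V, w=25) cum 640
  x=11 (T, w=275) cum 915
  x=13 (W, w=50) cum 965
  x=14 (P, w=10) cum 975
⇒ x* = 3
y-coordinate, sorted with cumulative weight:
  y=3 (V, w=25) cum 25
  y=4 (S, w=35) cum 60
  y=8 (Q, w=300) cum 360
  y=9 (T, w=275) cum 635  ← median
  y=10 (P, w=10) cum 645
  y=13 (R, w=200) cum 845
  y=14 (U, w=80) cum 925
  y=14 (W, w=50) cum 975
⇒ y* = 9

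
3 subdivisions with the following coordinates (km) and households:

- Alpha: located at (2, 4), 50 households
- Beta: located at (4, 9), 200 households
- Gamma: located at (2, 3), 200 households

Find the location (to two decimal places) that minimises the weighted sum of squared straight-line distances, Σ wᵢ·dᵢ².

(2.89, 5.78)

The minimiser of Σwᵢ‖p−pᵢ‖² is the weighted centroid p* = (Σwᵢpᵢ)/(Σwᵢ).
Σwᵢ = 450.
Σwᵢxᵢ = 50·2 + 200·4 + 200·2 = 1300.
Σwᵢyᵢ = 50·4 + 200·9 + 200·3 = 2600.
x* = 1300/450 = 2.89, y* = 2600/450 = 5.78.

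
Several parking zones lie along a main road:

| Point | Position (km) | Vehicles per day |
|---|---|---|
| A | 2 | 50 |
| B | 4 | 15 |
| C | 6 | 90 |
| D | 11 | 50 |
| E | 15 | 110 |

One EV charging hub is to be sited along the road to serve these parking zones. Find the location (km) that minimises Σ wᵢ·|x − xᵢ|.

For a sum of weighted absolute distances on a line, the optimum is the weighted median (not the mean). Total weight W = 315; half-weight = 157.5.
Sort by position and accumulate weight:
  km 2 (A, w=50) → cum 50
  km 4 (B, w=15) → cum 65
  km 6 (C, w=90) → cum 155
  km 11 (D, w=50) → cum 205  ≥ 157.5 → median here
  km 15 (E, w=110) → cum 315
Optimal location: km 11.

x = 11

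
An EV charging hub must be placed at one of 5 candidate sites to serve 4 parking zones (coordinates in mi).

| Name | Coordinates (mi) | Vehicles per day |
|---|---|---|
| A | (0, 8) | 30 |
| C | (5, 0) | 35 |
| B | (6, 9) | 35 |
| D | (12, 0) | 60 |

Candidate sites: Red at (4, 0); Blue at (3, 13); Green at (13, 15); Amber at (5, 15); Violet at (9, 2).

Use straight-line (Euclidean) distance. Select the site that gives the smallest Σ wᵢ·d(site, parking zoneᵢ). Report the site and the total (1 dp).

Total weighted distance at each candidate:
  Red (4, 0): total = 1106.0
  Blue (3, 13): total = 1759.0
  Green (13, 15): total = 2262.6
  Amber (5, 15): total = 1989.1
  Violet (9, 2): total = 963.9
Minimum is at Violet with total 963.9 mi.

Violet, total 963.9 mi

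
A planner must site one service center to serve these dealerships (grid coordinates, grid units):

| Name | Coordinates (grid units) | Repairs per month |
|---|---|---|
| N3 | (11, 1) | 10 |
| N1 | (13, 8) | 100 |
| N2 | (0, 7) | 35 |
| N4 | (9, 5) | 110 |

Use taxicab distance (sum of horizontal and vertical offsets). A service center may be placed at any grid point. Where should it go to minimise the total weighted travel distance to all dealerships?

Manhattan distance separates: Σwᵢ(|x−xᵢ|+|y−yᵢ|) = Σwᵢ|x−xᵢ| + Σwᵢ|y−yᵢ|, so x and y are optimised independently as 1-D weighted medians.
Total weight W = 255; half = 127.5.
x-coordinate, sorted with cumulative weight:
  x=0 (N2, w=35) cum 35
  x=9 (N4, w=110) cum 145  ← median
  x=11 (N3, w=10) cum 155
  x=13 (N1, w=100) cum 255
⇒ x* = 9
y-coordinate, sorted with cumulative weight:
  y=1 (N3, w=10) cum 10
  y=5 (N4, w=110) cum 120
  y=7 (N2, w=35) cum 155  ← median
  y=8 (N1, w=100) cum 255
⇒ y* = 7

(9, 7)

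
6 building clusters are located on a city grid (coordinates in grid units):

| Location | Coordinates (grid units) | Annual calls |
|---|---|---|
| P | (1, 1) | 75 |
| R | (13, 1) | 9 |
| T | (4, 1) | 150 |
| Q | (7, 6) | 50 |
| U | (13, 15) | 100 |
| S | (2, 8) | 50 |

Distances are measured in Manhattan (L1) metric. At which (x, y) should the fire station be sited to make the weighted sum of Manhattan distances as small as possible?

Manhattan distance separates: Σwᵢ(|x−xᵢ|+|y−yᵢ|) = Σwᵢ|x−xᵢ| + Σwᵢ|y−yᵢ|, so x and y are optimised independently as 1-D weighted medians.
Total weight W = 434; half = 217.
x-coordinate, sorted with cumulative weight:
  x=1 (P, w=75) cum 75
  x=2 (S, w=50) cum 125
  x=4 (T, w=150) cum 275  ← median
  x=7 (Q, w=50) cum 325
  x=13 (R, w=9) cum 334
  x=13 (U, w=100) cum 434
⇒ x* = 4
y-coordinate, sorted with cumulative weight:
  y=1 (P, w=75) cum 75
  y=1 (R, w=9) cum 84
  y=1 (T, w=150) cum 234  ← median
  y=6 (Q, w=50) cum 284
  y=8 (S, w=50) cum 334
  y=15 (U, w=100) cum 434
⇒ y* = 1

(4, 1)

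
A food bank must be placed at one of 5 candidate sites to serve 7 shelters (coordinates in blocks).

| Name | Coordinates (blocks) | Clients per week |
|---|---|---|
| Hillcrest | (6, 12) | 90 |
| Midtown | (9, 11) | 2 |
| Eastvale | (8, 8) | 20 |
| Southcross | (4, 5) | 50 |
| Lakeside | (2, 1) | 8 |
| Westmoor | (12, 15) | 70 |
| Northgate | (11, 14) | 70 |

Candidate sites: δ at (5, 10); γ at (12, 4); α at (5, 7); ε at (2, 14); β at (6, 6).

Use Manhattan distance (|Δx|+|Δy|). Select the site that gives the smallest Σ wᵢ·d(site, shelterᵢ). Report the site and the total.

δ, total 2316 blocks

Total weighted distance at each candidate:
  δ (5, 10): total = 2316
  γ (12, 4): total = 3534
  α (5, 7): total = 2818
  ε (2, 14): total = 2854
  β (6, 6): total = 2818
Minimum is at δ with total 2316 blocks.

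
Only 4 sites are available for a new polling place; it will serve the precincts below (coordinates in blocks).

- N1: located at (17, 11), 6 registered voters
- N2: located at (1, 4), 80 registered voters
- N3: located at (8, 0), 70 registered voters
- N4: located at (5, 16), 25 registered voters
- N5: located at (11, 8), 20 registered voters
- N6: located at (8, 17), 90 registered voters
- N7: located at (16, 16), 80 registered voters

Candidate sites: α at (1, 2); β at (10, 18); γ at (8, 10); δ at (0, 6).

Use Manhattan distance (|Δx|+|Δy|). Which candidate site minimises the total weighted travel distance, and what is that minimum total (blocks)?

Total weighted distance at each candidate:
  α (1, 2): total = 6010
  β (10, 18): total = 4629
  γ (8, 10): total = 3875
  δ (0, 6): total = 5777
Minimum is at γ with total 3875 blocks.

γ, total 3875 blocks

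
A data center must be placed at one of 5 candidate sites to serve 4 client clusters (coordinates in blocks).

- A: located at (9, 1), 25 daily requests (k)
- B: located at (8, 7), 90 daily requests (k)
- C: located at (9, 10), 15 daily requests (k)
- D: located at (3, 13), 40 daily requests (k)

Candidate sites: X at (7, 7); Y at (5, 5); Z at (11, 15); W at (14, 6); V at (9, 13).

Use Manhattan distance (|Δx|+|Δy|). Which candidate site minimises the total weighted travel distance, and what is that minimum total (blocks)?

Total weighted distance at each candidate:
  X (7, 7): total = 765
  Y (5, 5): total = 1185
  Z (11, 15): total = 1895
  W (14, 6): total = 1735
  V (9, 13): total = 1215
Minimum is at X with total 765 blocks.

X, total 765 blocks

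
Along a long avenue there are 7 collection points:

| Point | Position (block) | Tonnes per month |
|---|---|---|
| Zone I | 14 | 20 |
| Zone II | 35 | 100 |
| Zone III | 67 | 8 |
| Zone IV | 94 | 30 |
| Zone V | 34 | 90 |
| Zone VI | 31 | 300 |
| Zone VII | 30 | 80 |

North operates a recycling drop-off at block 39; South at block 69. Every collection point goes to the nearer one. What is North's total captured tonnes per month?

590

The indifferent point is the midpoint (39+69)/2 = 54; collection points left of it (closer to North at 39) go to North, those right go to South.
  Zone I at 14 (w=20) → North
  Zone VII at 30 (w=80) → North
  Zone VI at 31 (w=300) → North
  Zone V at 34 (w=90) → North
  Zone II at 35 (w=100) → North
  Zone III at 67 (w=8) → South
  Zone IV at 94 (w=30) → South
North captures 590; South captures 38.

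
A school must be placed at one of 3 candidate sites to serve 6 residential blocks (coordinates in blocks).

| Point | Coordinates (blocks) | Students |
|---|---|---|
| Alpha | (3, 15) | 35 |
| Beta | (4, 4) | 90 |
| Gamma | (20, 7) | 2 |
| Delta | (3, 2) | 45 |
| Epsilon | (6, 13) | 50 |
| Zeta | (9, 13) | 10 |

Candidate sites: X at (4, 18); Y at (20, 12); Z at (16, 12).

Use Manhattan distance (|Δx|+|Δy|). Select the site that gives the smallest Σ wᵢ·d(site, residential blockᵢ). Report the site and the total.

Total weighted distance at each candidate:
  X (4, 18): total = 2669
  Y (20, 12): total = 4955
  Z (16, 12): total = 4043
Minimum is at X with total 2669 blocks.

X, total 2669 blocks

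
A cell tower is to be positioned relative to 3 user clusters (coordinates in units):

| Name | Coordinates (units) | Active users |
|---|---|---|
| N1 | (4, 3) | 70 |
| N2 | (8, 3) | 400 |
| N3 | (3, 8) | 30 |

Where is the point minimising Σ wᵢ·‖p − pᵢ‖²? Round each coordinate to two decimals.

The minimiser of Σwᵢ‖p−pᵢ‖² is the weighted centroid p* = (Σwᵢpᵢ)/(Σwᵢ).
Σwᵢ = 500.
Σwᵢxᵢ = 70·4 + 400·8 + 30·3 = 3570.
Σwᵢyᵢ = 70·3 + 400·3 + 30·8 = 1650.
x* = 3570/500 = 7.14, y* = 1650/500 = 3.30.

(7.14, 3.30)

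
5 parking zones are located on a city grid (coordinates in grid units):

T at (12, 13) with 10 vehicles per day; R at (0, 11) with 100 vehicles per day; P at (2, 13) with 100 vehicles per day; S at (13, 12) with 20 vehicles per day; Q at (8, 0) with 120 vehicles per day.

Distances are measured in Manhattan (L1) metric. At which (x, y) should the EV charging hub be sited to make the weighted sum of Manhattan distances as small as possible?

Manhattan distance separates: Σwᵢ(|x−xᵢ|+|y−yᵢ|) = Σwᵢ|x−xᵢ| + Σwᵢ|y−yᵢ|, so x and y are optimised independently as 1-D weighted medians.
Total weight W = 350; half = 175.
x-coordinate, sorted with cumulative weight:
  x=0 (R, w=100) cum 100
  x=2 (P, w=100) cum 200  ← median
  x=8 (Q, w=120) cum 320
  x=12 (T, w=10) cum 330
  x=13 (S, w=20) cum 350
⇒ x* = 2
y-coordinate, sorted with cumulative weight:
  y=0 (Q, w=120) cum 120
  y=11 (R, w=100) cum 220  ← median
  y=12 (S, w=20) cum 240
  y=13 (T, w=10) cum 250
  y=13 (P, w=100) cum 350
⇒ y* = 11

(2, 11)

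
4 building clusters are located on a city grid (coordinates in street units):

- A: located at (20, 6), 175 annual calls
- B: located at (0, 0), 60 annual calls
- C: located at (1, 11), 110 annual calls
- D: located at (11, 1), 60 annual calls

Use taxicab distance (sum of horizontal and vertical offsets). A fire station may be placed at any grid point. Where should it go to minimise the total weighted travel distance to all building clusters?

Manhattan distance separates: Σwᵢ(|x−xᵢ|+|y−yᵢ|) = Σwᵢ|x−xᵢ| + Σwᵢ|y−yᵢ|, so x and y are optimised independently as 1-D weighted medians.
Total weight W = 405; half = 202.5.
x-coordinate, sorted with cumulative weight:
  x=0 (B, w=60) cum 60
  x=1 (C, w=110) cum 170
  x=11 (D, w=60) cum 230  ← median
  x=20 (A, w=175) cum 405
⇒ x* = 11
y-coordinate, sorted with cumulative weight:
  y=0 (B, w=60) cum 60
  y=1 (D, w=60) cum 120
  y=6 (A, w=175) cum 295  ← median
  y=11 (C, w=110) cum 405
⇒ y* = 6

(11, 6)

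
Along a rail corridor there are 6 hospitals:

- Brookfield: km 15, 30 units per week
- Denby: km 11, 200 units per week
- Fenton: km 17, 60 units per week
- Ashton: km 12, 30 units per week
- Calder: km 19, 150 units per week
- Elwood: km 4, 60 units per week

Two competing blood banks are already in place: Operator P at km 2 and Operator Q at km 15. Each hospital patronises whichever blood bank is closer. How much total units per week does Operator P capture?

60

The indifferent point is the midpoint (2+15)/2 = 8.5; hospitals left of it (closer to Operator P at 2) go to Operator P, those right go to Operator Q.
  Elwood at 4 (w=60) → Operator P
  Denby at 11 (w=200) → Operator Q
  Ashton at 12 (w=30) → Operator Q
  Brookfield at 15 (w=30) → Operator Q
  Fenton at 17 (w=60) → Operator Q
  Calder at 19 (w=150) → Operator Q
Operator P captures 60; Operator Q captures 470.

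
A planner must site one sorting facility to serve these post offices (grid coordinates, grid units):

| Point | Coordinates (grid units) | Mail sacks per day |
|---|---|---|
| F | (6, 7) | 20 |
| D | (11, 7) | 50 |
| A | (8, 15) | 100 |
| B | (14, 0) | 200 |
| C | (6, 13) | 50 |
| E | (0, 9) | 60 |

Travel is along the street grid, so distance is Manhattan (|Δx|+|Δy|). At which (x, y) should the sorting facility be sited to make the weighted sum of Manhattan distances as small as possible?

Manhattan distance separates: Σwᵢ(|x−xᵢ|+|y−yᵢ|) = Σwᵢ|x−xᵢ| + Σwᵢ|y−yᵢ|, so x and y are optimised independently as 1-D weighted medians.
Total weight W = 480; half = 240.
x-coordinate, sorted with cumulative weight:
  x=0 (E, w=60) cum 60
  x=6 (F, w=20) cum 80
  x=6 (C, w=50) cum 130
  x=8 (A, w=100) cum 230
  x=11 (D, w=50) cum 280  ← median
  x=14 (B, w=200) cum 480
⇒ x* = 11
y-coordinate, sorted with cumulative weight:
  y=0 (B, w=200) cum 200
  y=7 (F, w=20) cum 220
  y=7 (D, w=50) cum 270  ← median
  y=9 (E, w=60) cum 330
  y=13 (C, w=50) cum 380
  y=15 (A, w=100) cum 480
⇒ y* = 7

(11, 7)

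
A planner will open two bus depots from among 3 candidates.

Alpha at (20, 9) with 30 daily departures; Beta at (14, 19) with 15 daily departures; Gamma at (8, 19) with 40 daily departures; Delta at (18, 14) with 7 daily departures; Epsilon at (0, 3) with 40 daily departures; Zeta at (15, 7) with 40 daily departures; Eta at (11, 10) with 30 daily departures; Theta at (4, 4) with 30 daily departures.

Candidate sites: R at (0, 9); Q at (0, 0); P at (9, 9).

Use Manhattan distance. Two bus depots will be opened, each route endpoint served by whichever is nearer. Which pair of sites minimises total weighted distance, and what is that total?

{Q, P}, total 1863

Evaluate every pair (each demand assigned to the nearer of the two):
  {Q, P}: total = 1863
  {R, P}: total = 2013
  {R, Q}: total = 3241
Best pair: {Q, P} with total 1863.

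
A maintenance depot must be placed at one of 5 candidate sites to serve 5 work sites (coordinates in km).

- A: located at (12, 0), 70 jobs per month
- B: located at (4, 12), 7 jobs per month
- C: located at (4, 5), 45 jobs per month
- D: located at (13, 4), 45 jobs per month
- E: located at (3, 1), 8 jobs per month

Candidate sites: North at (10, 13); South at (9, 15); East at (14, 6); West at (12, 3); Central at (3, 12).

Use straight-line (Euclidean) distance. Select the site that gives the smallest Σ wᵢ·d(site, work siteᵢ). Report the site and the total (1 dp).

West, total 802.8 km

Total weighted distance at each candidate:
  North (10, 13): total = 1951.3
  South (9, 15): total = 2263.3
  East (14, 6): total = 1173.9
  West (12, 3): total = 802.8
  Central (3, 12): total = 2039.5
Minimum is at West with total 802.8 km.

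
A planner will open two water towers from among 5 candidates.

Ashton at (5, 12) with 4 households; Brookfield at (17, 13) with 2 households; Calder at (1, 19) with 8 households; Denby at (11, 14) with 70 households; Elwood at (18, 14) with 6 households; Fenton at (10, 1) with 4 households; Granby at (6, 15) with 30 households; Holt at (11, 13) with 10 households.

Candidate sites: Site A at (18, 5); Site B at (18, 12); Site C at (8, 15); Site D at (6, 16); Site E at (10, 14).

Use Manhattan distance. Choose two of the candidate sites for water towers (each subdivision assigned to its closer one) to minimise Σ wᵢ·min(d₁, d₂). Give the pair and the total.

{Site D, Site E}, total 320

Evaluate every pair (each demand assigned to the nearer of the two):
  {Site D, Site E}: total = 320
  {Site C, Site E}: total = 378
  {Site B, Site E}: total = 448
  {Site A, Site E}: total = 492
  {Site B, Site C}: total = 582
  {Site C, Site D}: total = 596
  {Site A, Site C}: total = 622
  {Site B, Site D}: total = 776
  {Site A, Site D}: total = 804
  {Site A, Site B}: total = 1468
Best pair: {Site D, Site E} with total 320.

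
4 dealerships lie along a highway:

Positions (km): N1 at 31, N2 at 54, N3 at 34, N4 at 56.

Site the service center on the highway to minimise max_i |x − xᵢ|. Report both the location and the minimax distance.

location 43.5, max distance 12.5

The 1-center on a line is the midpoint of the two extreme points: leftmost at 31, rightmost at 56.
Optimal location = (31 + 56)/2 = 43.5; maximum distance = (56 − 31)/2 = 12.5.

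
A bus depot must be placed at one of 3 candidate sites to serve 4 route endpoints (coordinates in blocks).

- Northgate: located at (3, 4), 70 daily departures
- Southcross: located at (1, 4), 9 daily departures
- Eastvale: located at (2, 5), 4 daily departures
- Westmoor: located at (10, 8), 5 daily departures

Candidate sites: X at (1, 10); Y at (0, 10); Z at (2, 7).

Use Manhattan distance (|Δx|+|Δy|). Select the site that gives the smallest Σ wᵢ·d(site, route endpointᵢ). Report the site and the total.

Z, total 369 blocks

Total weighted distance at each candidate:
  X (1, 10): total = 693
  Y (0, 10): total = 781
  Z (2, 7): total = 369
Minimum is at Z with total 369 blocks.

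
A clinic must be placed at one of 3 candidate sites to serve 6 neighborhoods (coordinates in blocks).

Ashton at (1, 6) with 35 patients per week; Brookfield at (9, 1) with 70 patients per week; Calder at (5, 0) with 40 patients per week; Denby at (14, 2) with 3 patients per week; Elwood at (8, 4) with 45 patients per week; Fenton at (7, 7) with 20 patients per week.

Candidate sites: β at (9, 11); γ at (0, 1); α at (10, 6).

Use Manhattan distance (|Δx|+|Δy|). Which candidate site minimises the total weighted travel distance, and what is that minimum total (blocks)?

α, total 1459 blocks

Total weighted distance at each candidate:
  β (9, 11): total = 2277
  γ (0, 1): total = 1880
  α (10, 6): total = 1459
Minimum is at α with total 1459 blocks.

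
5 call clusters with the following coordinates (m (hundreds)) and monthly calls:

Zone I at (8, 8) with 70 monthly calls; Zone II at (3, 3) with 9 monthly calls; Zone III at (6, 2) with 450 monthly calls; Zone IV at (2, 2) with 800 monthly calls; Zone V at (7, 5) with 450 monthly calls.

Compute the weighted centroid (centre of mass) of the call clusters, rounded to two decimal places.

(4.52, 3.00)

The minimiser of Σwᵢ‖p−pᵢ‖² is the weighted centroid p* = (Σwᵢpᵢ)/(Σwᵢ).
Σwᵢ = 1779.
Σwᵢxᵢ = 70·8 + 9·3 + 450·6 + 800·2 + 450·7 = 8037.
Σwᵢyᵢ = 70·8 + 9·3 + 450·2 + 800·2 + 450·5 = 5337.
x* = 8037/1779 = 4.52, y* = 5337/1779 = 3.00.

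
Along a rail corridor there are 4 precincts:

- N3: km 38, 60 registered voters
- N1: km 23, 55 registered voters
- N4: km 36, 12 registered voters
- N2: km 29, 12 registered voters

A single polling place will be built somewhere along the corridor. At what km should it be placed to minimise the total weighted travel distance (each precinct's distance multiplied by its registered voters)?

For a sum of weighted absolute distances on a line, the optimum is the weighted median (not the mean). Total weight W = 139; half-weight = 69.5.
Sort by position and accumulate weight:
  km 23 (N1, w=55) → cum 55
  km 29 (N2, w=12) → cum 67
  km 36 (N4, w=12) → cum 79  ≥ 69.5 → median here
  km 38 (N3, w=60) → cum 139
Optimal location: km 36.

x = 36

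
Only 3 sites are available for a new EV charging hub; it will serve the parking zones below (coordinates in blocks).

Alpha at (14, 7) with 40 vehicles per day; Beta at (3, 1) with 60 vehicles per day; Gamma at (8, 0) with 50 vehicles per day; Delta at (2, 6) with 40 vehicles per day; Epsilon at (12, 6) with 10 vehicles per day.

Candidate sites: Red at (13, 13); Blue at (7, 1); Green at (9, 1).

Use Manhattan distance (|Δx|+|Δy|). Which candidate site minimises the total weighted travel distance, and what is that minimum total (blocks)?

Total weighted distance at each candidate:
  Red (13, 13): total = 3300
  Blue (7, 1): total = 1360
  Green (9, 1): total = 1460
Minimum is at Blue with total 1360 blocks.

Blue, total 1360 blocks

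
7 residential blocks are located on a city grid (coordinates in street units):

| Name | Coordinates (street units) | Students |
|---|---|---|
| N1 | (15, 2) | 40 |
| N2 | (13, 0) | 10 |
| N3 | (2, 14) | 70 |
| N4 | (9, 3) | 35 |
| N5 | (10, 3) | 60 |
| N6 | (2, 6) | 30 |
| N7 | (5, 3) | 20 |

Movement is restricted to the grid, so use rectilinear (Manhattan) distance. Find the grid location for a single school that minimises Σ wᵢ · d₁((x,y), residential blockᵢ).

(9, 3)

Manhattan distance separates: Σwᵢ(|x−xᵢ|+|y−yᵢ|) = Σwᵢ|x−xᵢ| + Σwᵢ|y−yᵢ|, so x and y are optimised independently as 1-D weighted medians.
Total weight W = 265; half = 132.5.
x-coordinate, sorted with cumulative weight:
  x=2 (N3, w=70) cum 70
  x=2 (N6, w=30) cum 100
  x=5 (N7, w=20) cum 120
  x=9 (N4, w=35) cum 155  ← median
  x=10 (N5, w=60) cum 215
  x=13 (N2, w=10) cum 225
  x=15 (N1, w=40) cum 265
⇒ x* = 9
y-coordinate, sorted with cumulative weight:
  y=0 (N2, w=10) cum 10
  y=2 (N1, w=40) cum 50
  y=3 (N4, w=35) cum 85
  y=3 (N5, w=60) cum 145  ← median
  y=3 (N7, w=20) cum 165
  y=6 (N6, w=30) cum 195
  y=14 (N3, w=70) cum 265
⇒ y* = 3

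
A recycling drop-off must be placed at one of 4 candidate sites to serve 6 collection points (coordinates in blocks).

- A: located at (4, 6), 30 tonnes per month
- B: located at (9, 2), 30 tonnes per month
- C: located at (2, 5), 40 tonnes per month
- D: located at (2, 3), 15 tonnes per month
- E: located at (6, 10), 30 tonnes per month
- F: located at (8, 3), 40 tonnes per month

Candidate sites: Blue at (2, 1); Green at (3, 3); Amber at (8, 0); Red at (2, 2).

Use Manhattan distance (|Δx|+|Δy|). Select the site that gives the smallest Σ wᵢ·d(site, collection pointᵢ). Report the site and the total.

Total weighted distance at each candidate:
  Blue (2, 1): total = 1350
  Green (3, 3): total = 965
  Amber (8, 0): total = 1445
  Red (2, 2): total = 1165
Minimum is at Green with total 965 blocks.

Green, total 965 blocks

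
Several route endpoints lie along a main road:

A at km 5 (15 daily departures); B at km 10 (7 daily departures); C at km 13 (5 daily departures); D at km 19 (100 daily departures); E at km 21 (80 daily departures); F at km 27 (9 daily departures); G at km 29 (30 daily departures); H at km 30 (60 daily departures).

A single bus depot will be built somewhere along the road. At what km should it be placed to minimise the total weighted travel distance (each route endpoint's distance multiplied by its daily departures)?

For a sum of weighted absolute distances on a line, the optimum is the weighted median (not the mean). Total weight W = 306; half-weight = 153.
Sort by position and accumulate weight:
  km 5 (A, w=15) → cum 15
  km 10 (B, w=7) → cum 22
  km 13 (C, w=5) → cum 27
  km 19 (D, w=100) → cum 127
  km 21 (E, w=80) → cum 207  ≥ 153 → median here
  km 27 (F, w=9) → cum 216
  km 29 (G, w=30) → cum 246
  km 30 (H, w=60) → cum 306
Optimal location: km 21.

x = 21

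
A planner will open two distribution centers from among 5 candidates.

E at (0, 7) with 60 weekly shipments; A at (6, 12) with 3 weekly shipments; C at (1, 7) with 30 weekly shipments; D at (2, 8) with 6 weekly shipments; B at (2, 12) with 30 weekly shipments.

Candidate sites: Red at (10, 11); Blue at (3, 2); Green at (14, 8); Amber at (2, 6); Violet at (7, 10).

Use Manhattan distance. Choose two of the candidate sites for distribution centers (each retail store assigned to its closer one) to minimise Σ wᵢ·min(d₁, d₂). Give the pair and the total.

{Amber, Violet}, total 441

Evaluate every pair (each demand assigned to the nearer of the two):
  {Amber, Violet}: total = 441
  {Red, Amber}: total = 447
  {Blue, Amber}: total = 462
  {Green, Amber}: total = 462
  {Blue, Violet}: total = 951
  {Red, Blue}: total = 1017
  {Blue, Green}: total = 1098
  {Red, Violet}: total = 1131
  {Green, Violet}: total = 1131
  {Red, Green}: total = 1581
Best pair: {Amber, Violet} with total 441.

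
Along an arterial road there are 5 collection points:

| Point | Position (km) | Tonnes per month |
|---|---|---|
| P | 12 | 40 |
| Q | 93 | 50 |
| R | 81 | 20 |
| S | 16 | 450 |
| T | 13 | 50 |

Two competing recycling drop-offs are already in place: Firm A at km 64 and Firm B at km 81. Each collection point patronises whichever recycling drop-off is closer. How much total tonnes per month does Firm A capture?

540

The indifferent point is the midpoint (64+81)/2 = 72.5; collection points left of it (closer to Firm A at 64) go to Firm A, those right go to Firm B.
  P at 12 (w=40) → Firm A
  T at 13 (w=50) → Firm A
  S at 16 (w=450) → Firm A
  R at 81 (w=20) → Firm B
  Q at 93 (w=50) → Firm B
Firm A captures 540; Firm B captures 70.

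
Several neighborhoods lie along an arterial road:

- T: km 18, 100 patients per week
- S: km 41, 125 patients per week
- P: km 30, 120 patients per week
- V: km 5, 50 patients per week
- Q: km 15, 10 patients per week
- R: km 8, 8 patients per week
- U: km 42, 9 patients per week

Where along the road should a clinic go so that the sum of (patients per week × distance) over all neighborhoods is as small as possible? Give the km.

For a sum of weighted absolute distances on a line, the optimum is the weighted median (not the mean). Total weight W = 422; half-weight = 211.
Sort by position and accumulate weight:
  km 5 (V, w=50) → cum 50
  km 8 (R, w=8) → cum 58
  km 15 (Q, w=10) → cum 68
  km 18 (T, w=100) → cum 168
  km 30 (P, w=120) → cum 288  ≥ 211 → median here
  km 41 (S, w=125) → cum 413
  km 42 (U, w=9) → cum 422
Optimal location: km 30.

x = 30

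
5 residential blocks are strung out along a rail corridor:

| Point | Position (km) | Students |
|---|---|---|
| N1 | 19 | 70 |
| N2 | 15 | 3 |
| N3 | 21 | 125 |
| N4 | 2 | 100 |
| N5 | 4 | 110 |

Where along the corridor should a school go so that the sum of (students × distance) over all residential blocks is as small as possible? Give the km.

x = 4

For a sum of weighted absolute distances on a line, the optimum is the weighted median (not the mean). Total weight W = 408; half-weight = 204.
Sort by position and accumulate weight:
  km 2 (N4, w=100) → cum 100
  km 4 (N5, w=110) → cum 210  ≥ 204 → median here
  km 15 (N2, w=3) → cum 213
  km 19 (N1, w=70) → cum 283
  km 21 (N3, w=125) → cum 408
Optimal location: km 4.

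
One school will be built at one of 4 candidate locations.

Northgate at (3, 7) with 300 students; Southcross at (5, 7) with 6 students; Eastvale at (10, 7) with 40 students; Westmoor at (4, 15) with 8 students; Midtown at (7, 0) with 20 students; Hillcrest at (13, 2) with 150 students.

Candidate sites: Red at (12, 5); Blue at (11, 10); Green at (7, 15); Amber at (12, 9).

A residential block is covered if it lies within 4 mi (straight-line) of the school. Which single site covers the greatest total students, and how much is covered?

Coverage radius r = 4 mi; a point is covered iff (Δx)²+(Δy)² ≤ 4² = 16.
  Red (12, 5): covers {Eastvale, Hillcrest} → 190
  Blue (11, 10): covers {Eastvale} → 40
  Green (7, 15): covers {Westmoor} → 8
  Amber (12, 9): covers {Eastvale} → 40
Maximum coverage at Red: 190 students.

Red, covering 190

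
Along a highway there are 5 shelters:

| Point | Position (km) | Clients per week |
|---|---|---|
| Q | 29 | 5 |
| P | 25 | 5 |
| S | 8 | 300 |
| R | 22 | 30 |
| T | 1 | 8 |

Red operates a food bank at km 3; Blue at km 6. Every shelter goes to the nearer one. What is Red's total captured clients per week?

8

The indifferent point is the midpoint (3+6)/2 = 4.5; shelters left of it (closer to Red at 3) go to Red, those right go to Blue.
  T at 1 (w=8) → Red
  S at 8 (w=300) → Blue
  R at 22 (w=30) → Blue
  P at 25 (w=5) → Blue
  Q at 29 (w=5) → Blue
Red captures 8; Blue captures 340.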